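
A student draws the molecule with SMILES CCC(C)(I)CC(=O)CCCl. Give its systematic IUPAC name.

Counting along the main chain through the carbonyl gives 7 carbons: the parent is heptane.
The principal characteristic group is a ketone (C=O on an internal carbon), named with the suffix -one.
The numbering direction is chosen so that numbering from this end puts the carbonyl group at C-3 rather than C-5.
This places the carbonyl at C-3; a chloro group at C-1; an iodo group at C-5; a methyl group at C-5.
The substituents are ordered alphabetically, ignoring any di-/tri- multipliers.
Assembling the pieces gives 1-chloro-5-iodo-5-methylheptan-3-one.

1-chloro-5-iodo-5-methylheptan-3-one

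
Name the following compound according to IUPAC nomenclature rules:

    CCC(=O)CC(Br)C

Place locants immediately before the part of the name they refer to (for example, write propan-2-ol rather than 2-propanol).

The longest carbon chain that includes the carbonyl has 6 carbons, so the parent hydride is hexane.
The principal characteristic group is a ketone (C=O on an internal carbon), named with the suffix -one.
Number the chain so that numbering from this end puts the carbonyl group at C-3 rather than C-4.
That gives the carbonyl at C-3; a bromo group at C-5.
Assembling the pieces gives 5-bromohexan-3-one.

5-bromohexan-3-one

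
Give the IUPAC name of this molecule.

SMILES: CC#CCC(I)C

The longest carbon chain that includes the multiple bond has 6 carbons, so the parent hydride is hexane.
There is one C≡C triple bond, indicated by the ending -yne.
Choose the numbering such that numbering from this end puts the triple bond at C-2 rather than C-4.
With this numbering: the triple bond between C-2 and C-3; an iodo group at C-5.
The name is 5-iodohex-2-yne.

5-iodohex-2-yne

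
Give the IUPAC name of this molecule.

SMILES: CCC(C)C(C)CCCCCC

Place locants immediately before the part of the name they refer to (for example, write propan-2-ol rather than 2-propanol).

3,4-dimethyldecane

The parent chain contains 10 carbons (decane).
Choose the numbering such that the substituent locant set {3,4} is lower than {7,8} at the first point of difference.
That gives methyl groups at C-3 and C-4.
Putting it together: 3,4-dimethyldecane.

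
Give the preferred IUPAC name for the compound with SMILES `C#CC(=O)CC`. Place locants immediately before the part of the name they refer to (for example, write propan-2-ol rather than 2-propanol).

Counting along the main chain through the carbonyl and the multiple bond gives 5 carbons: the parent is pentane.
The highest-priority functional group is a ketone (C=O on an internal carbon), so the name ends in -one.
There is one C≡C triple bond, indicated by the ending -yne.
The numbering direction is chosen so that numbering from this end puts the triple bond at C-1 rather than C-4.
With this numbering: the carbonyl at C-3; the triple bond between C-1 and C-2.
Assembling the pieces gives pent-1-yn-3-one.

pent-1-yn-3-one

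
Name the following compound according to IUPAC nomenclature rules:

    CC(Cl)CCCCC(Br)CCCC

The parent chain contains 11 carbons (undecane).
The numbering direction is chosen so that the substituent locant set {2,7} is lower than {5,10} at the first point of difference.
This places a bromo group at C-7; a chloro group at C-2.
Prefixes are listed alphabetically: bromo, chloro.
Putting it together: 7-bromo-2-chloroundecane.

7-bromo-2-chloroundecane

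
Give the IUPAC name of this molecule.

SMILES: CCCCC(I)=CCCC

5-iodonon-4-ene

The longest chain bearing the multiple bond is 9 carbons long (nonane).
A C=C double bond in the chain gives the infix -ene-.
The numbering direction is chosen so that numbering from this end puts the double bond at C-4 rather than C-5.
That gives the double bond between C-4 and C-5; an iodo group at C-5.
The name is 5-iodonon-4-ene.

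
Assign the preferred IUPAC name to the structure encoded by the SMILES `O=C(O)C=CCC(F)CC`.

5-fluorohept-2-enoic acid

Counting along the main chain through the –COOH group and the multiple bond gives 7 carbons: the parent is heptane.
The highest-priority functional group is a carboxylic acid (terminal –COOH), so the name ends in -oic acid.
There is one C=C double bond, indicated by the ending -ene.
Choose the numbering such that the carboxylic acid carbon is C-1 by definition.
That gives the double bond between C-2 and C-3; a fluoro group at C-5.
Assembling the pieces gives 5-fluorohept-2-enoic acid.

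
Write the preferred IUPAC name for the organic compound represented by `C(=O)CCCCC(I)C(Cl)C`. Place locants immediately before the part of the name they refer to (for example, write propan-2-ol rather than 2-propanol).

7-chloro-6-iodooctanal

The longest carbon chain that includes the –CHO group has 8 carbons, so the parent hydride is octane.
The principal characteristic group is an aldehyde (terminal –CHO), named with the suffix -al.
Choose the numbering such that the aldehyde carbon is C-1 by definition.
With this numbering: a chloro group at C-7; an iodo group at C-6.
Prefixes are listed alphabetically: chloro, iodo.
Putting it together: 7-chloro-6-iodooctanal.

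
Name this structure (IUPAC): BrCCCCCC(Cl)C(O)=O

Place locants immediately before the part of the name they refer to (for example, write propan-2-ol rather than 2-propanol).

The longest chain bearing the –COOH group is 7 carbons long (heptane).
The highest-priority functional group is a carboxylic acid (terminal –COOH), so the name ends in -oic acid.
Choose the numbering such that the carboxylic acid carbon is C-1 by definition.
With this numbering: a bromo group at C-7; a chloro group at C-2.
The substituents are ordered alphabetically, ignoring any di-/tri- multipliers.
The name is 7-bromo-2-chloroheptanoic acid.

7-bromo-2-chloroheptanoic acid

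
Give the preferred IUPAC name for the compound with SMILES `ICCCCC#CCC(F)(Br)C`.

The longest chain bearing the multiple bond is 9 carbons long (nonane).
A C≡C triple bond in the chain gives the infix -yne-.
Choose the numbering such that numbering from this end puts the triple bond at C-4 rather than C-5.
With this numbering: the triple bond between C-4 and C-5; a bromo group at C-2; a fluoro group at C-2; an iodo group at C-9.
Substituent prefixes are cited in alphabetical order (multiplying prefixes like di-/tri- are ignored for ordering).
The name is 2-bromo-2-fluoro-9-iodonon-4-yne.

2-bromo-2-fluoro-9-iodonon-4-yne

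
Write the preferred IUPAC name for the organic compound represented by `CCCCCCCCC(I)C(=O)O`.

The longest chain bearing the –COOH group is 10 carbons long (decane).
A carboxylic acid (terminal –COOH) is the principal characteristic group, giving the suffix -oic acid.
The numbering direction is chosen so that the carboxylic acid carbon is C-1 by definition.
With this numbering: an iodo group at C-2.
The name is 2-iododecanoic acid.

2-iododecanoic acid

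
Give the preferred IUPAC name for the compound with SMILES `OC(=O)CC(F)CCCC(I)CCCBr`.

10-bromo-3-fluoro-7-iododecanoic acid

The longest chain bearing the –COOH group is 10 carbons long (decane).
A carboxylic acid (terminal –COOH) is the principal characteristic group, giving the suffix -oic acid.
The numbering direction is chosen so that the carboxylic acid carbon is C-1 by definition.
That gives a bromo group at C-10; a fluoro group at C-3; an iodo group at C-7.
The substituents are ordered alphabetically, ignoring any di-/tri- multipliers.
The name is 10-bromo-3-fluoro-7-iododecanoic acid.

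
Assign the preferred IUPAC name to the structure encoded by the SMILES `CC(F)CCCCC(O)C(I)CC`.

9-fluoro-3-iododecan-4-ol

The longest chain bearing the –OH group is 10 carbons long (decane).
The principal characteristic group is an alcohol (–OH), named with the suffix -ol.
Choose the numbering such that numbering from this end puts the hydroxyl group at C-4 rather than C-7.
With this numbering: the hydroxyl at C-4; a fluoro group at C-9; an iodo group at C-3.
Prefixes are listed alphabetically: fluoro, iodo.
Putting it together: 9-fluoro-3-iododecan-4-ol.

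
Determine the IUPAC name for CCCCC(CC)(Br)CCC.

The longest continuous carbon chain has 8 atoms, so the parent hydride is octane.
The numbering direction is chosen so that the substituent locant set {4,4} is lower than {5,5} at the first point of difference.
With this numbering: a bromo group at C-4; an ethyl group at C-4.
Prefixes are listed alphabetically: bromo, ethyl.
Assembling the pieces gives 4-bromo-4-ethyloctane.

4-bromo-4-ethyloctane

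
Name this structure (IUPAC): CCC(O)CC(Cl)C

Counting along the main chain through the –OH group gives 6 carbons: the parent is hexane.
An alcohol (–OH) is the principal characteristic group, giving the suffix -ol.
Choose the numbering such that numbering from this end puts the hydroxyl group at C-3 rather than C-4.
This places the hydroxyl at C-3; a chloro group at C-5.
Putting it together: 5-chlorohexan-3-ol.

5-chlorohexan-3-ol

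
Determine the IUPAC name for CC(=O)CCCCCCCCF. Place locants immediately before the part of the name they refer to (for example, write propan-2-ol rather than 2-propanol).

10-fluorodecan-2-one

The longest chain bearing the carbonyl is 10 carbons long (decane).
The principal characteristic group is a ketone (C=O on an internal carbon), named with the suffix -one.
Choose the numbering such that numbering from this end puts the carbonyl group at C-2 rather than C-9.
That gives the carbonyl at C-2; a fluoro group at C-10.
Putting it together: 10-fluorodecan-2-one.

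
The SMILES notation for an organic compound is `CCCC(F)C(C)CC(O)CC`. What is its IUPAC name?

The longest carbon chain that includes the –OH group has 9 carbons, so the parent hydride is nonane.
The principal characteristic group is an alcohol (–OH), named with the suffix -ol.
The numbering direction is chosen so that numbering from this end puts the hydroxyl group at C-3 rather than C-7.
With this numbering: the hydroxyl at C-3; a fluoro group at C-6; a methyl group at C-5.
Substituent prefixes are cited in alphabetical order (multiplying prefixes like di-/tri- are ignored for ordering).
Assembling the pieces gives 6-fluoro-5-methylnonan-3-ol.

6-fluoro-5-methylnonan-3-ol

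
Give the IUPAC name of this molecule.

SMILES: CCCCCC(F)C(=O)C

3-fluorooctan-2-one

The longest chain bearing the carbonyl is 8 carbons long (octane).
The highest-priority functional group is a ketone (C=O on an internal carbon), so the name ends in -one.
Choose the numbering such that numbering from this end puts the carbonyl group at C-2 rather than C-7.
This places the carbonyl at C-2; a fluoro group at C-3.
The name is 3-fluorooctan-2-one.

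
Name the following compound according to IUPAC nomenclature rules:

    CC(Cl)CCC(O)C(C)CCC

Counting along the main chain through the –OH group gives 9 carbons: the parent is nonane.
An alcohol (–OH) is the principal characteristic group, giving the suffix -ol.
Number the chain so that the substituent locant set {2,6} is lower than {4,8} at the first point of difference.
That gives the hydroxyl at C-5; a chloro group at C-2; a methyl group at C-6.
Substituent prefixes are cited in alphabetical order (multiplying prefixes like di-/tri- are ignored for ordering).
Assembling the pieces gives 2-chloro-6-methylnonan-5-ol.

2-chloro-6-methylnonan-5-ol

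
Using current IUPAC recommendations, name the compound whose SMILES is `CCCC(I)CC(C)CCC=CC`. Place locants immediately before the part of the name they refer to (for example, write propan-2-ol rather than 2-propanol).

8-iodo-6-methylundec-2-ene

The longest chain bearing the multiple bond is 11 carbons long (undecane).
There is one C=C double bond, indicated by the ending -ene.
The numbering direction is chosen so that numbering from this end puts the double bond at C-2 rather than C-9.
With this numbering: the double bond between C-2 and C-3; an iodo group at C-8; a methyl group at C-6.
Prefixes are listed alphabetically: iodo, methyl.
Assembling the pieces gives 8-iodo-6-methylundec-2-ene.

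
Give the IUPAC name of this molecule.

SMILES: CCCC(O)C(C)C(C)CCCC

5,6-dimethyldecan-4-ol

Counting along the main chain through the –OH group gives 10 carbons: the parent is decane.
An alcohol (–OH) is the principal characteristic group, giving the suffix -ol.
Choose the numbering such that numbering from this end puts the hydroxyl group at C-4 rather than C-7.
With this numbering: the hydroxyl at C-4; methyl groups at C-5 and C-6.
Assembling the pieces gives 5,6-dimethyldecan-4-ol.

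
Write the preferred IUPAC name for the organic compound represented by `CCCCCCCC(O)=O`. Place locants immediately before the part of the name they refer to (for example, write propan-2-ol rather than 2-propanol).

The longest carbon chain that includes the –COOH group has 8 carbons, so the parent hydride is octane.
The highest-priority functional group is a carboxylic acid (terminal –COOH), so the name ends in -oic acid.
Choose the numbering such that the carboxylic acid carbon is C-1 by definition.
Putting it together: octanoic acid.

octanoic acid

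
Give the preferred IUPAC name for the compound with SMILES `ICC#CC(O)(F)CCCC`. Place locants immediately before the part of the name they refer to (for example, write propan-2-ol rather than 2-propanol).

The longest carbon chain that includes the –OH group and the multiple bond has 8 carbons, so the parent hydride is octane.
The highest-priority functional group is an alcohol (–OH), so the name ends in -ol.
A C≡C triple bond in the chain gives the infix -yne-.
Choose the numbering such that numbering from this end puts the hydroxyl group at C-4 rather than C-5.
This places the hydroxyl at C-4; the triple bond between C-2 and C-3; a fluoro group at C-4; an iodo group at C-1.
Prefixes are listed alphabetically: fluoro, iodo.
Putting it together: 4-fluoro-1-iodooct-2-yn-4-ol.

4-fluoro-1-iodooct-2-yn-4-ol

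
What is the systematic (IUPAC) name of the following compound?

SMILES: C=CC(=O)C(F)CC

Counting along the main chain through the carbonyl and the multiple bond gives 6 carbons: the parent is hexane.
A ketone (C=O on an internal carbon) is the principal characteristic group, giving the suffix -one.
There is one C=C double bond, indicated by the ending -ene.
Number the chain so that numbering from this end puts the carbonyl group at C-3 rather than C-4.
With this numbering: the carbonyl at C-3; the double bond between C-1 and C-2; a fluoro group at C-4.
The name is 4-fluorohex-1-en-3-one.

4-fluorohex-1-en-3-one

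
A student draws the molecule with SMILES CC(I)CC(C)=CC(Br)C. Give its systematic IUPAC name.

2-bromo-6-iodo-4-methylhept-3-ene

The longest carbon chain that includes the multiple bond has 7 carbons, so the parent hydride is heptane.
There is one C=C double bond, indicated by the ending -ene.
Number the chain so that numbering from this end puts the double bond at C-3 rather than C-4.
This places the double bond between C-3 and C-4; a bromo group at C-2; an iodo group at C-6; a methyl group at C-4.
Prefixes are listed alphabetically: bromo, iodo, methyl.
The name is 2-bromo-6-iodo-4-methylhept-3-ene.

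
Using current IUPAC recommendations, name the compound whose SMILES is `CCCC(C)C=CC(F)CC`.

Counting along the main chain through the multiple bond gives 9 carbons: the parent is nonane.
A C=C double bond in the chain gives the infix -ene-.
The numbering direction is chosen so that numbering from this end puts the double bond at C-4 rather than C-5.
With this numbering: the double bond between C-4 and C-5; a fluoro group at C-3; a methyl group at C-6.
Prefixes are listed alphabetically: fluoro, methyl.
Assembling the pieces gives 3-fluoro-6-methylnon-4-ene.

3-fluoro-6-methylnon-4-ene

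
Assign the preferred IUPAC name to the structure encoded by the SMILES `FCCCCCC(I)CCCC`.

1-fluoro-6-iododecane

The parent chain contains 10 carbons (decane).
Number the chain so that the substituent locant set {1,6} is lower than {5,10} at the first point of difference.
With this numbering: a fluoro group at C-1; an iodo group at C-6.
The substituents are ordered alphabetically, ignoring any di-/tri- multipliers.
Putting it together: 1-fluoro-6-iododecane.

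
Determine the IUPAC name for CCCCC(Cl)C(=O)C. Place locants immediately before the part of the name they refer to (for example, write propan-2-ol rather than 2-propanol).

The longest carbon chain that includes the carbonyl has 7 carbons, so the parent hydride is heptane.
The principal characteristic group is a ketone (C=O on an internal carbon), named with the suffix -one.
The numbering direction is chosen so that numbering from this end puts the carbonyl group at C-2 rather than C-6.
This places the carbonyl at C-2; a chloro group at C-3.
Assembling the pieces gives 3-chloroheptan-2-one.

3-chloroheptan-2-one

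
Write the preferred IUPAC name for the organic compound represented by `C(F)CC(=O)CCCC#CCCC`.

The longest carbon chain that includes the carbonyl and the multiple bond has 11 carbons, so the parent hydride is undecane.
The principal characteristic group is a ketone (C=O on an internal carbon), named with the suffix -one.
There is one C≡C triple bond, indicated by the ending -yne.
Number the chain so that numbering from this end puts the carbonyl group at C-3 rather than C-9.
That gives the carbonyl at C-3; the triple bond between C-7 and C-8; a fluoro group at C-1.
Putting it together: 1-fluoroundec-7-yn-3-one.

1-fluoroundec-7-yn-3-one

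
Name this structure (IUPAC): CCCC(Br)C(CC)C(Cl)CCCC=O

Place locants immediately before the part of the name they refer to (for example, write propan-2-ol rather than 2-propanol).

7-bromo-5-chloro-6-ethyldecanal

Counting along the main chain through the –CHO group gives 10 carbons: the parent is decane.
The highest-priority functional group is an aldehyde (terminal –CHO), so the name ends in -al.
The numbering direction is chosen so that the aldehyde carbon is C-1 by definition.
With this numbering: a bromo group at C-7; a chloro group at C-5; an ethyl group at C-6.
Prefixes are listed alphabetically: bromo, chloro, ethyl.
Putting it together: 7-bromo-5-chloro-6-ethyldecanal.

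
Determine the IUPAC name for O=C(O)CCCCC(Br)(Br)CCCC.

Counting along the main chain through the –COOH group gives 10 carbons: the parent is decane.
The principal characteristic group is a carboxylic acid (terminal –COOH), named with the suffix -oic acid.
The numbering direction is chosen so that the carboxylic acid carbon is C-1 by definition.
This places two bromo groups at C-6.
Assembling the pieces gives 6,6-dibromodecanoic acid.

6,6-dibromodecanoic acid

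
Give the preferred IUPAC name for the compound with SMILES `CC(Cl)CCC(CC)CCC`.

The parent chain contains 8 carbons (octane).
The numbering direction is chosen so that the substituent locant set {2,5} is lower than {4,7} at the first point of difference.
This places a chloro group at C-2; an ethyl group at C-5.
Substituent prefixes are cited in alphabetical order (multiplying prefixes like di-/tri- are ignored for ordering).
Assembling the pieces gives 2-chloro-5-ethyloctane.

2-chloro-5-ethyloctane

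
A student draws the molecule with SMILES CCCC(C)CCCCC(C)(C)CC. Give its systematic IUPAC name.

The longest continuous carbon chain has 11 atoms, so the parent hydride is undecane.
Choose the numbering such that the substituent locant set {3,3,8} is lower than {4,9,9} at the first point of difference.
That gives methyl groups at C-3 (×2) and C-8.
The name is 3,3,8-trimethylundecane.

3,3,8-trimethylundecane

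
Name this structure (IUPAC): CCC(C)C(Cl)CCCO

Counting along the main chain through the –OH group gives 7 carbons: the parent is heptane.
The highest-priority functional group is an alcohol (–OH), so the name ends in -ol.
The numbering direction is chosen so that numbering from this end puts the hydroxyl group at C-1 rather than C-7.
This places the hydroxyl at C-1; a chloro group at C-4; a methyl group at C-5.
Substituent prefixes are cited in alphabetical order (multiplying prefixes like di-/tri- are ignored for ordering).
Assembling the pieces gives 4-chloro-5-methylheptan-1-ol.

4-chloro-5-methylheptan-1-ol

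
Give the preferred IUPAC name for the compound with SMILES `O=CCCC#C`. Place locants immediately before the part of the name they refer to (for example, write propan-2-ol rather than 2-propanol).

Counting along the main chain through the –CHO group and the multiple bond gives 5 carbons: the parent is pentane.
The principal characteristic group is an aldehyde (terminal –CHO), named with the suffix -al.
The chain contains a C≡C triple bond, so the unsaturation ending is -yne.
The numbering direction is chosen so that the aldehyde carbon is C-1 by definition.
This places the triple bond between C-4 and C-5.
The name is pent-4-ynal.

pent-4-ynal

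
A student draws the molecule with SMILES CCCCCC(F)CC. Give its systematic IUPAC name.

The longest continuous carbon chain has 8 atoms, so the parent hydride is octane.
The numbering direction is chosen so that the substituent locant set {3} is lower than {6} at the first point of difference.
This places a fluoro group at C-3.
Assembling the pieces gives 3-fluorooctane.

3-fluorooctane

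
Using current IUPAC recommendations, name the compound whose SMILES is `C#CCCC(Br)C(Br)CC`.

The longest carbon chain that includes the multiple bond has 8 carbons, so the parent hydride is octane.
The chain contains a C≡C triple bond, so the unsaturation ending is -yne.
Number the chain so that numbering from this end puts the triple bond at C-1 rather than C-7.
With this numbering: the triple bond between C-1 and C-2; bromo groups at C-5 and C-6.
Putting it together: 5,6-dibromooct-1-yne.

5,6-dibromooct-1-yne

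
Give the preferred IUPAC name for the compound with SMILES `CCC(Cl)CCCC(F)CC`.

3-chloro-7-fluorononane

The longest carbon chain is 9 atoms: the parent is nonane.
Number the chain so that the locant sets are identical either way, so the alphabetically earlier chloro substituent takes the lower locant (3 rather than 7).
With this numbering: a chloro group at C-3; a fluoro group at C-7.
Substituent prefixes are cited in alphabetical order (multiplying prefixes like di-/tri- are ignored for ordering).
Assembling the pieces gives 3-chloro-7-fluorononane.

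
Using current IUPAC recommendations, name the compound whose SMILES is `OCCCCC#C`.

Counting along the main chain through the –OH group and the multiple bond gives 6 carbons: the parent is hexane.
The highest-priority functional group is an alcohol (–OH), so the name ends in -ol.
There is one C≡C triple bond, indicated by the ending -yne.
Number the chain so that numbering from this end puts the hydroxyl group at C-1 rather than C-6.
With this numbering: the hydroxyl at C-1; the triple bond between C-5 and C-6.
The name is hex-5-yn-1-ol.

hex-5-yn-1-ol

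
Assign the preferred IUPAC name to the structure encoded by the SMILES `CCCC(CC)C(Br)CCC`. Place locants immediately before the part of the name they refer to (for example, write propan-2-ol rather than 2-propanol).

4-bromo-5-ethyloctane

The longest carbon chain is 8 atoms: the parent is octane.
Number the chain so that the locant sets are identical either way, so the alphabetically earlier bromo substituent takes the lower locant (4 rather than 5).
This places a bromo group at C-4; an ethyl group at C-5.
Substituent prefixes are cited in alphabetical order (multiplying prefixes like di-/tri- are ignored for ordering).
Assembling the pieces gives 4-bromo-5-ethyloctane.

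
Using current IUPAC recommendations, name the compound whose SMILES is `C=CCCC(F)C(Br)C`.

6-bromo-5-fluorohept-1-ene

The longest carbon chain that includes the multiple bond has 7 carbons, so the parent hydride is heptane.
A C=C double bond in the chain gives the infix -ene-.
Number the chain so that numbering from this end puts the double bond at C-1 rather than C-6.
This places the double bond between C-1 and C-2; a bromo group at C-6; a fluoro group at C-5.
Substituent prefixes are cited in alphabetical order (multiplying prefixes like di-/tri- are ignored for ordering).
The name is 6-bromo-5-fluorohept-1-ene.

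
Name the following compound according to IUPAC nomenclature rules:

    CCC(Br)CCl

The parent chain contains 4 carbons (butane).
Number the chain so that the substituent locant set {1,2} is lower than {3,4} at the first point of difference.
With this numbering: a bromo group at C-2; a chloro group at C-1.
Substituent prefixes are cited in alphabetical order (multiplying prefixes like di-/tri- are ignored for ordering).
Assembling the pieces gives 2-bromo-1-chlorobutane.

2-bromo-1-chlorobutane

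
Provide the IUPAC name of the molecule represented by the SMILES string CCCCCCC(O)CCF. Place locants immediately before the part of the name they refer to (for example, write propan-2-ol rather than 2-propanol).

The longest chain bearing the –OH group is 9 carbons long (nonane).
The highest-priority functional group is an alcohol (–OH), so the name ends in -ol.
Number the chain so that numbering from this end puts the hydroxyl group at C-3 rather than C-7.
With this numbering: the hydroxyl at C-3; a fluoro group at C-1.
Assembling the pieces gives 1-fluorononan-3-ol.

1-fluorononan-3-ol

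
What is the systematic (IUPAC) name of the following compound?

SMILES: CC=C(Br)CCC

3-bromohex-2-ene

Counting along the main chain through the multiple bond gives 6 carbons: the parent is hexane.
The chain contains a C=C double bond, so the unsaturation ending is -ene.
Number the chain so that numbering from this end puts the double bond at C-2 rather than C-4.
This places the double bond between C-2 and C-3; a bromo group at C-3.
Assembling the pieces gives 3-bromohex-2-ene.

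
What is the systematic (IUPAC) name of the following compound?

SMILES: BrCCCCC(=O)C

6-bromohexan-2-one

Counting along the main chain through the carbonyl gives 6 carbons: the parent is hexane.
The highest-priority functional group is a ketone (C=O on an internal carbon), so the name ends in -one.
The numbering direction is chosen so that numbering from this end puts the carbonyl group at C-2 rather than C-5.
This places the carbonyl at C-2; a bromo group at C-6.
The name is 6-bromohexan-2-one.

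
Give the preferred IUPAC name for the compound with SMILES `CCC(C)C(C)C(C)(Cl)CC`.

The longest carbon chain is 7 atoms: the parent is heptane.
The numbering direction is chosen so that the substituent locant set {3,3,4,5} is lower than {3,4,5,5} at the first point of difference.
This places a chloro group at C-3; methyl groups at C-3 and C-4 and C-5.
Prefixes are listed alphabetically: chloro, methyl.
Putting it together: 3-chloro-3,4,5-trimethylheptane.

3-chloro-3,4,5-trimethylheptane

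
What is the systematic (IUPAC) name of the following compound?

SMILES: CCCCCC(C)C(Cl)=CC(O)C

The longest carbon chain that includes the –OH group and the multiple bond has 10 carbons, so the parent hydride is decane.
An alcohol (–OH) is the principal characteristic group, giving the suffix -ol.
A C=C double bond in the chain gives the infix -ene-.
Choose the numbering such that numbering from this end puts the hydroxyl group at C-2 rather than C-9.
That gives the hydroxyl at C-2; the double bond between C-3 and C-4; a chloro group at C-4; a methyl group at C-5.
The substituents are ordered alphabetically, ignoring any di-/tri- multipliers.
Assembling the pieces gives 4-chloro-5-methyldec-3-en-2-ol.

4-chloro-5-methyldec-3-en-2-ol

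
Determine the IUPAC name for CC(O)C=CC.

pent-3-en-2-ol

Counting along the main chain through the –OH group and the multiple bond gives 5 carbons: the parent is pentane.
The principal characteristic group is an alcohol (–OH), named with the suffix -ol.
There is one C=C double bond, indicated by the ending -ene.
Choose the numbering such that numbering from this end puts the hydroxyl group at C-2 rather than C-4.
This places the hydroxyl at C-2; the double bond between C-3 and C-4.
Putting it together: pent-3-en-2-ol.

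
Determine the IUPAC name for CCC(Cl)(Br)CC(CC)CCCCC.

3-bromo-3-chloro-5-ethyldecane

The longest continuous carbon chain has 10 atoms, so the parent hydride is decane.
The numbering direction is chosen so that the substituent locant set {3,3,5} is lower than {6,8,8} at the first point of difference.
That gives a bromo group at C-3; a chloro group at C-3; an ethyl group at C-5.
The substituents are ordered alphabetically, ignoring any di-/tri- multipliers.
Putting it together: 3-bromo-3-chloro-5-ethyldecane.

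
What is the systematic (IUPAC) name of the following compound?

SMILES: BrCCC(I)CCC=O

6-bromo-4-iodohexanal

The longest chain bearing the –CHO group is 6 carbons long (hexane).
An aldehyde (terminal –CHO) is the principal characteristic group, giving the suffix -al.
The numbering direction is chosen so that the aldehyde carbon is C-1 by definition.
That gives a bromo group at C-6; an iodo group at C-4.
The substituents are ordered alphabetically, ignoring any di-/tri- multipliers.
The name is 6-bromo-4-iodohexanal.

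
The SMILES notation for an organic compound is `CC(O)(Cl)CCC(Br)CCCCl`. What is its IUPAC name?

5-bromo-2,8-dichlorooctan-2-ol

The longest carbon chain that includes the –OH group has 8 carbons, so the parent hydride is octane.
An alcohol (–OH) is the principal characteristic group, giving the suffix -ol.
Choose the numbering such that numbering from this end puts the hydroxyl group at C-2 rather than C-7.
That gives the hydroxyl at C-2; a bromo group at C-5; chloro groups at C-2 and C-8.
The substituents are ordered alphabetically, ignoring any di-/tri- multipliers.
Putting it together: 5-bromo-2,8-dichlorooctan-2-ol.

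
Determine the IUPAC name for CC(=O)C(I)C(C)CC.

3-iodo-4-methylhexan-2-one

The longest carbon chain that includes the carbonyl has 6 carbons, so the parent hydride is hexane.
The highest-priority functional group is a ketone (C=O on an internal carbon), so the name ends in -one.
The numbering direction is chosen so that numbering from this end puts the carbonyl group at C-2 rather than C-5.
This places the carbonyl at C-2; an iodo group at C-3; a methyl group at C-4.
Substituent prefixes are cited in alphabetical order (multiplying prefixes like di-/tri- are ignored for ordering).
Assembling the pieces gives 3-iodo-4-methylhexan-2-one.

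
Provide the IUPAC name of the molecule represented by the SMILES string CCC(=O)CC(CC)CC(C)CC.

The longest carbon chain that includes the carbonyl has 9 carbons, so the parent hydride is nonane.
The highest-priority functional group is a ketone (C=O on an internal carbon), so the name ends in -one.
The numbering direction is chosen so that numbering from this end puts the carbonyl group at C-3 rather than C-7.
That gives the carbonyl at C-3; an ethyl group at C-5; a methyl group at C-7.
The substituents are ordered alphabetically, ignoring any di-/tri- multipliers.
The name is 5-ethyl-7-methylnonan-3-one.

5-ethyl-7-methylnonan-3-one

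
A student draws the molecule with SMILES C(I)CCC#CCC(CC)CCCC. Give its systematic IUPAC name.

The longest carbon chain that includes the multiple bond has 11 carbons, so the parent hydride is undecane.
There is one C≡C triple bond, indicated by the ending -yne.
Number the chain so that numbering from this end puts the triple bond at C-4 rather than C-7.
This places the triple bond between C-4 and C-5; an ethyl group at C-7; an iodo group at C-1.
Substituent prefixes are cited in alphabetical order (multiplying prefixes like di-/tri- are ignored for ordering).
Assembling the pieces gives 7-ethyl-1-iodoundec-4-yne.

7-ethyl-1-iodoundec-4-yne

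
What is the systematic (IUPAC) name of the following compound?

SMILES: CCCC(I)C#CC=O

4-iodohept-2-ynal

The longest chain bearing the –CHO group and the multiple bond is 7 carbons long (heptane).
The principal characteristic group is an aldehyde (terminal –CHO), named with the suffix -al.
There is one C≡C triple bond, indicated by the ending -yne.
Number the chain so that the aldehyde carbon is C-1 by definition.
With this numbering: the triple bond between C-2 and C-3; an iodo group at C-4.
Assembling the pieces gives 4-iodohept-2-ynal.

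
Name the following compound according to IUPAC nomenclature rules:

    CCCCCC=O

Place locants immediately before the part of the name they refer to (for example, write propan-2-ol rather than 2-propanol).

The longest chain bearing the –CHO group is 6 carbons long (hexane).
An aldehyde (terminal –CHO) is the principal characteristic group, giving the suffix -al.
The numbering direction is chosen so that the aldehyde carbon is C-1 by definition.
Assembling the pieces gives hexanal.

hexanal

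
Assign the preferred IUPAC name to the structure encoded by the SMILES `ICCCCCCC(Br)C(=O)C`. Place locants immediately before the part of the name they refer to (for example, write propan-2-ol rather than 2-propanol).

3-bromo-9-iodononan-2-one

The longest carbon chain that includes the carbonyl has 9 carbons, so the parent hydride is nonane.
A ketone (C=O on an internal carbon) is the principal characteristic group, giving the suffix -one.
Choose the numbering such that numbering from this end puts the carbonyl group at C-2 rather than C-8.
With this numbering: the carbonyl at C-2; a bromo group at C-3; an iodo group at C-9.
The substituents are ordered alphabetically, ignoring any di-/tri- multipliers.
Putting it together: 3-bromo-9-iodononan-2-one.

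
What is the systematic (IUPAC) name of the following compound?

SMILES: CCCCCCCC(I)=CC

The longest carbon chain that includes the multiple bond has 10 carbons, so the parent hydride is decane.
There is one C=C double bond, indicated by the ending -ene.
The numbering direction is chosen so that numbering from this end puts the double bond at C-2 rather than C-8.
This places the double bond between C-2 and C-3; an iodo group at C-3.
Putting it together: 3-iododec-2-ene.

3-iododec-2-ene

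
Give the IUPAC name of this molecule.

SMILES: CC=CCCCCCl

7-chlorohept-2-ene

Counting along the main chain through the multiple bond gives 7 carbons: the parent is heptane.
A C=C double bond in the chain gives the infix -ene-.
Number the chain so that numbering from this end puts the double bond at C-2 rather than C-5.
This places the double bond between C-2 and C-3; a chloro group at C-7.
The name is 7-chlorohept-2-ene.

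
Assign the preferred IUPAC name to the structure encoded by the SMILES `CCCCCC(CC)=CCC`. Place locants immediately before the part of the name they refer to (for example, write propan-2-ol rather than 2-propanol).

4-ethylnon-3-ene

The longest chain bearing the multiple bond is 9 carbons long (nonane).
There is one C=C double bond, indicated by the ending -ene.
Choose the numbering such that numbering from this end puts the double bond at C-3 rather than C-6.
This places the double bond between C-3 and C-4; an ethyl group at C-4.
Assembling the pieces gives 4-ethylnon-3-ene.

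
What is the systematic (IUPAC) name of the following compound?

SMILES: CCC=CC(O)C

The longest chain bearing the –OH group and the multiple bond is 6 carbons long (hexane).
An alcohol (–OH) is the principal characteristic group, giving the suffix -ol.
The chain contains a C=C double bond, so the unsaturation ending is -ene.
Choose the numbering such that numbering from this end puts the hydroxyl group at C-2 rather than C-5.
This places the hydroxyl at C-2; the double bond between C-3 and C-4.
The name is hex-3-en-2-ol.

hex-3-en-2-ol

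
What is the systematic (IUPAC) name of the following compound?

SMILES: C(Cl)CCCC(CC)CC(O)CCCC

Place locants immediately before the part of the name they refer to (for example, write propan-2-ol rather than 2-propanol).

11-chloro-7-ethylundecan-5-ol

Counting along the main chain through the –OH group gives 11 carbons: the parent is undecane.
An alcohol (–OH) is the principal characteristic group, giving the suffix -ol.
Number the chain so that numbering from this end puts the hydroxyl group at C-5 rather than C-7.
That gives the hydroxyl at C-5; a chloro group at C-11; an ethyl group at C-7.
The substituents are ordered alphabetically, ignoring any di-/tri- multipliers.
Putting it together: 11-chloro-7-ethylundecan-5-ol.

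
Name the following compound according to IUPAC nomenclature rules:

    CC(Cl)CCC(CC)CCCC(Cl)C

2,9-dichloro-5-ethyldecane

The longest carbon chain is 10 atoms: the parent is decane.
The numbering direction is chosen so that the substituent locant set {2,5,9} is lower than {2,6,9} at the first point of difference.
With this numbering: chloro groups at C-2 and C-9; an ethyl group at C-5.
The substituents are ordered alphabetically, ignoring any di-/tri- multipliers.
Putting it together: 2,9-dichloro-5-ethyldecane.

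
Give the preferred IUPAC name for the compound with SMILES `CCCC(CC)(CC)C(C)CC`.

The parent chain contains 7 carbons (heptane).
The numbering direction is chosen so that the substituent locant set {3,4,4} is lower than {4,4,5} at the first point of difference.
This places two ethyl groups at C-4; a methyl group at C-3.
Prefixes are listed alphabetically: ethyl, methyl.
Putting it together: 4,4-diethyl-3-methylheptane.

4,4-diethyl-3-methylheptane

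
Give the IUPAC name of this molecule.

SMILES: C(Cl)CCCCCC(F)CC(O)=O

The longest chain bearing the –COOH group is 9 carbons long (nonane).
The principal characteristic group is a carboxylic acid (terminal –COOH), named with the suffix -oic acid.
Number the chain so that the carboxylic acid carbon is C-1 by definition.
This places a chloro group at C-9; a fluoro group at C-3.
Substituent prefixes are cited in alphabetical order (multiplying prefixes like di-/tri- are ignored for ordering).
The name is 9-chloro-3-fluorononanoic acid.

9-chloro-3-fluorononanoic acid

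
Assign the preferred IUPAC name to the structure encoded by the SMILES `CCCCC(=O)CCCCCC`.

The longest carbon chain that includes the carbonyl has 11 carbons, so the parent hydride is undecane.
A ketone (C=O on an internal carbon) is the principal characteristic group, giving the suffix -one.
Choose the numbering such that numbering from this end puts the carbonyl group at C-5 rather than C-7.
This places the carbonyl at C-5.
Assembling the pieces gives undecan-5-one.

undecan-5-one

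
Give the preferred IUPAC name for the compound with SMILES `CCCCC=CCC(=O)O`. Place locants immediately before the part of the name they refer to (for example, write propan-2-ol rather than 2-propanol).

oct-3-enoic acid

Counting along the main chain through the –COOH group and the multiple bond gives 8 carbons: the parent is octane.
The highest-priority functional group is a carboxylic acid (terminal –COOH), so the name ends in -oic acid.
A C=C double bond in the chain gives the infix -ene-.
Choose the numbering such that the carboxylic acid carbon is C-1 by definition.
This places the double bond between C-3 and C-4.
Putting it together: oct-3-enoic acid.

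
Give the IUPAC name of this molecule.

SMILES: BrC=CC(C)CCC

1-bromo-3-methylhex-1-ene

Counting along the main chain through the multiple bond gives 6 carbons: the parent is hexane.
There is one C=C double bond, indicated by the ending -ene.
Choose the numbering such that numbering from this end puts the double bond at C-1 rather than C-5.
This places the double bond between C-1 and C-2; a bromo group at C-1; a methyl group at C-3.
The substituents are ordered alphabetically, ignoring any di-/tri- multipliers.
Assembling the pieces gives 1-bromo-3-methylhex-1-ene.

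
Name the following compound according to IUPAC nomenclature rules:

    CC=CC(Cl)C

The longest chain bearing the multiple bond is 5 carbons long (pentane).
The chain contains a C=C double bond, so the unsaturation ending is -ene.
Number the chain so that numbering from this end puts the double bond at C-2 rather than C-3.
This places the double bond between C-2 and C-3; a chloro group at C-4.
The name is 4-chloropent-2-ene.

4-chloropent-2-ene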